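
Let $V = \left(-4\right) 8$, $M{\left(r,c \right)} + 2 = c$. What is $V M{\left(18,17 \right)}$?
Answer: $-480$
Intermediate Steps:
$M{\left(r,c \right)} = -2 + c$
$V = -32$
$V M{\left(18,17 \right)} = - 32 \left(-2 + 17\right) = \left(-32\right) 15 = -480$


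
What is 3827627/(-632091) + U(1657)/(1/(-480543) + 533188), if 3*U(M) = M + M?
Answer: -980378136373327147/161954205002714553 ≈ -6.0534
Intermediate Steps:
U(M) = 2*M/3 (U(M) = (M + M)/3 = (2*M)/3 = 2*M/3)
3827627/(-632091) + U(1657)/(1/(-480543) + 533188) = 3827627/(-632091) + ((2/3)*1657)/(1/(-480543) + 533188) = 3827627*(-1/632091) + 3314/(3*(-1/480543 + 533188)) = -3827627/632091 + 3314/(3*(256219761083/480543)) = -3827627/632091 + (3314/3)*(480543/256219761083) = -3827627/632091 + 530839834/256219761083 = -980378136373327147/161954205002714553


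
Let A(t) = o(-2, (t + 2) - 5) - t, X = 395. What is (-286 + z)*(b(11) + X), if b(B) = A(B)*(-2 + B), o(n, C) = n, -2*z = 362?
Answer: -129826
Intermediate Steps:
z = -181 (z = -1/2*362 = -181)
A(t) = -2 - t
b(B) = (-2 + B)*(-2 - B) (b(B) = (-2 - B)*(-2 + B) = (-2 + B)*(-2 - B))
(-286 + z)*(b(11) + X) = (-286 - 181)*((4 - 1*11**2) + 395) = -467*((4 - 1*121) + 395) = -467*((4 - 121) + 395) = -467*(-117 + 395) = -467*278 = -129826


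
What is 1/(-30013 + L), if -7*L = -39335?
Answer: -7/170756 ≈ -4.0994e-5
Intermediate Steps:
L = 39335/7 (L = -⅐*(-39335) = 39335/7 ≈ 5619.3)
1/(-30013 + L) = 1/(-30013 + 39335/7) = 1/(-170756/7) = -7/170756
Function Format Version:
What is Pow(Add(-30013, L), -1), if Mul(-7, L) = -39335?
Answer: Rational(-7, 170756) ≈ -4.0994e-5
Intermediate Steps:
L = Rational(39335, 7) (L = Mul(Rational(-1, 7), -39335) = Rational(39335, 7) ≈ 5619.3)
Pow(Add(-30013, L), -1) = Pow(Add(-30013, Rational(39335, 7)), -1) = Pow(Rational(-170756, 7), -1) = Rational(-7, 170756)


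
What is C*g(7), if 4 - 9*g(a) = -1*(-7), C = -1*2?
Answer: 2/3 ≈ 0.66667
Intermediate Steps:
C = -2
g(a) = -1/3 (g(a) = 4/9 - (-1)*(-7)/9 = 4/9 - 1/9*7 = 4/9 - 7/9 = -1/3)
C*g(7) = -2*(-1/3) = 2/3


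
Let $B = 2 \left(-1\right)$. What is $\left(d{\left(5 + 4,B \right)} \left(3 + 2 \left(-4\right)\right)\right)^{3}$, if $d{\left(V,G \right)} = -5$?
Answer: $15625$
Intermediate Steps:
$B = -2$
$\left(d{\left(5 + 4,B \right)} \left(3 + 2 \left(-4\right)\right)\right)^{3} = \left(- 5 \left(3 + 2 \left(-4\right)\right)\right)^{3} = \left(- 5 \left(3 - 8\right)\right)^{3} = \left(\left(-5\right) \left(-5\right)\right)^{3} = 25^{3} = 15625$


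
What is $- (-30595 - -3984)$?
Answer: $26611$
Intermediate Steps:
$- (-30595 - -3984) = - (-30595 + 3984) = \left(-1\right) \left(-26611\right) = 26611$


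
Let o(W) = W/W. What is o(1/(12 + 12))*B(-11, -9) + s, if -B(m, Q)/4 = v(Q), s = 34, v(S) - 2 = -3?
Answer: 38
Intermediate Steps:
v(S) = -1 (v(S) = 2 - 3 = -1)
o(W) = 1
B(m, Q) = 4 (B(m, Q) = -4*(-1) = 4)
o(1/(12 + 12))*B(-11, -9) + s = 1*4 + 34 = 4 + 34 = 38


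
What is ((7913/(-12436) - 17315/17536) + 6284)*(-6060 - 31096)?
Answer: -3181589671735321/13629856 ≈ -2.3343e+8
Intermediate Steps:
((7913/(-12436) - 17315/17536) + 6284)*(-6060 - 31096) = ((7913*(-1/12436) - 17315*1/17536) + 6284)*(-37156) = ((-7913/12436 - 17315/17536) + 6284)*(-37156) = (-88522927/54519424 + 6284)*(-37156) = (342511537489/54519424)*(-37156) = -3181589671735321/13629856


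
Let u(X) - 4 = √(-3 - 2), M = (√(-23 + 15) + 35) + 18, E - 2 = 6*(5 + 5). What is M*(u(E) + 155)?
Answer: (53 + 2*I*√2)*(159 + I*√5) ≈ 8420.7 + 568.23*I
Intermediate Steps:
E = 62 (E = 2 + 6*(5 + 5) = 2 + 6*10 = 2 + 60 = 62)
M = 53 + 2*I*√2 (M = (√(-8) + 35) + 18 = (2*I*√2 + 35) + 18 = (35 + 2*I*√2) + 18 = 53 + 2*I*√2 ≈ 53.0 + 2.8284*I)
u(X) = 4 + I*√5 (u(X) = 4 + √(-3 - 2) = 4 + √(-5) = 4 + I*√5)
M*(u(E) + 155) = (53 + 2*I*√2)*((4 + I*√5) + 155) = (53 + 2*I*√2)*(159 + I*√5)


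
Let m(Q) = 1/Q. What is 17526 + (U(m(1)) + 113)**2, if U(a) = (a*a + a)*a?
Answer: 30751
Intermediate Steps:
U(a) = a*(a + a**2) (U(a) = (a**2 + a)*a = (a + a**2)*a = a*(a + a**2))
17526 + (U(m(1)) + 113)**2 = 17526 + ((1/1)**2*(1 + 1/1) + 113)**2 = 17526 + (1**2*(1 + 1) + 113)**2 = 17526 + (1*2 + 113)**2 = 17526 + (2 + 113)**2 = 17526 + 115**2 = 17526 + 13225 = 30751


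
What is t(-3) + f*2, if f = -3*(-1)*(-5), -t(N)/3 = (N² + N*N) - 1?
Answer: -81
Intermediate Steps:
t(N) = 3 - 6*N² (t(N) = -3*((N² + N*N) - 1) = -3*((N² + N²) - 1) = -3*(2*N² - 1) = -3*(-1 + 2*N²) = 3 - 6*N²)
f = -15 (f = -(-3)*(-5) = -1*15 = -15)
t(-3) + f*2 = (3 - 6*(-3)²) - 15*2 = (3 - 6*9) - 30 = (3 - 54) - 30 = -51 - 30 = -81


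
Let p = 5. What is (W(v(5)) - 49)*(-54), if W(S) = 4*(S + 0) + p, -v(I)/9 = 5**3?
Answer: 245376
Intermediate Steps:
v(I) = -1125 (v(I) = -9*5**3 = -9*125 = -1125)
W(S) = 5 + 4*S (W(S) = 4*(S + 0) + 5 = 4*S + 5 = 5 + 4*S)
(W(v(5)) - 49)*(-54) = ((5 + 4*(-1125)) - 49)*(-54) = ((5 - 4500) - 49)*(-54) = (-4495 - 49)*(-54) = -4544*(-54) = 245376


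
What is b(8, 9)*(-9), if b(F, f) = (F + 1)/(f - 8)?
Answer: -81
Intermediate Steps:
b(F, f) = (1 + F)/(-8 + f)
b(8, 9)*(-9) = ((1 + 8)/(-8 + 9))*(-9) = (9/1)*(-9) = (1*9)*(-9) = 9*(-9) = -81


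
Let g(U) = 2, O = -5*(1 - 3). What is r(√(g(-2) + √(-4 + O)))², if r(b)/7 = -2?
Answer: 196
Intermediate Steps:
O = 10 (O = -5*(-2) = 10)
r(b) = -14 (r(b) = 7*(-2) = -14)
r(√(g(-2) + √(-4 + O)))² = (-14)² = 196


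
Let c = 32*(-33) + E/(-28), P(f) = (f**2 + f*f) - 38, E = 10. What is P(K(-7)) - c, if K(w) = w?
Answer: 15629/14 ≈ 1116.4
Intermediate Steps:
P(f) = -38 + 2*f**2 (P(f) = (f**2 + f**2) - 38 = 2*f**2 - 38 = -38 + 2*f**2)
c = -14789/14 (c = 32*(-33) + 10/(-28) = -1056 + 10*(-1/28) = -1056 - 5/14 = -14789/14 ≈ -1056.4)
P(K(-7)) - c = (-38 + 2*(-7)**2) - 1*(-14789/14) = (-38 + 2*49) + 14789/14 = (-38 + 98) + 14789/14 = 60 + 14789/14 = 15629/14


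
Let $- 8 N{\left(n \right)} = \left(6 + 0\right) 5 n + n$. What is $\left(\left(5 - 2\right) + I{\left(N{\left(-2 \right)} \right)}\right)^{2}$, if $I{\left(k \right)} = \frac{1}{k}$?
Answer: $\frac{9409}{961} \approx 9.7908$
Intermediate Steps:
$N{\left(n \right)} = - \frac{31 n}{8}$ ($N{\left(n \right)} = - \frac{\left(6 + 0\right) 5 n + n}{8} = - \frac{6 \cdot 5 n + n}{8} = - \frac{30 n + n}{8} = - \frac{31 n}{8}$)
$\left(\left(5 - 2\right) + I{\left(N{\left(-2 \right)} \right)}\right)^{2} = \left(\left(5 - 2\right) + \frac{1}{\left(- \frac{31}{8}\right) \left(-2\right)}\right)^{2} = \left(\left(5 - 2\right) + \frac{1}{\frac{31}{4}}\right)^{2} = \left(3 + \frac{4}{31}\right)^{2} = \left(\frac{97}{31}\right)^{2} = \frac{9409}{961}$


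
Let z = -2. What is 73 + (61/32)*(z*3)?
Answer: 985/16 ≈ 61.563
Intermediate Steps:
73 + (61/32)*(z*3) = 73 + (61/32)*(-2*3) = 73 + (61*(1/32))*(-6) = 73 + (61/32)*(-6) = 73 - 183/16 = 985/16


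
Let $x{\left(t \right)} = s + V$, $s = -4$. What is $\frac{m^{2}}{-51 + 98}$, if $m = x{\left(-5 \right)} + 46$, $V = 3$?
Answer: $\frac{2025}{47} \approx 43.085$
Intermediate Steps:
$x{\left(t \right)} = -1$ ($x{\left(t \right)} = -4 + 3 = -1$)
$m = 45$ ($m = -1 + 46 = 45$)
$\frac{m^{2}}{-51 + 98} = \frac{45^{2}}{-51 + 98} = \frac{1}{47} \cdot 2025 = \frac{2025}{47}$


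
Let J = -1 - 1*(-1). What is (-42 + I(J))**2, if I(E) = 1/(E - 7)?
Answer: 87025/49 ≈ 1776.0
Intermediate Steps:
J = 0 (J = -1 + 1 = 0)
I(E) = 1/(-7 + E)
(-42 + I(J))**2 = (-42 + 1/(-7 + 0))**2 = (-42 + 1/(-7))**2 = (-42 - 1/7)**2 = (-295/7)**2 = 87025/49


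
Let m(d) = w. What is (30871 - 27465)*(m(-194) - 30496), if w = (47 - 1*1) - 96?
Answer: -104039676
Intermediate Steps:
w = -50 (w = (47 - 1) - 96 = 46 - 96 = -50)
m(d) = -50
(30871 - 27465)*(m(-194) - 30496) = (30871 - 27465)*(-50 - 30496) = 3406*(-30546) = -104039676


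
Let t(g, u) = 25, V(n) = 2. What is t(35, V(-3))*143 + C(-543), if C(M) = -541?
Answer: 3034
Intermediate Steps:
t(35, V(-3))*143 + C(-543) = 25*143 - 541 = 3575 - 541 = 3034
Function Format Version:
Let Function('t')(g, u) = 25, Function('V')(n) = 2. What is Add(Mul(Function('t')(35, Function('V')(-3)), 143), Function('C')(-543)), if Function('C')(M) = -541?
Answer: 3034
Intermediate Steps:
Add(Mul(Function('t')(35, Function('V')(-3)), 143), Function('C')(-543)) = Add(Mul(25, 143), -541) = Add(3575, -541) = 3034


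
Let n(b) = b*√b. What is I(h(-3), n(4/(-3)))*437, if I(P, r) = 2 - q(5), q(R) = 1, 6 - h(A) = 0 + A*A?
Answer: 437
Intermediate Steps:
h(A) = 6 - A² (h(A) = 6 - (0 + A*A) = 6 - (0 + A²) = 6 - A²)
n(b) = b^(3/2)
I(P, r) = 1 (I(P, r) = 2 - 1*1 = 2 - 1 = 1)
I(h(-3), n(4/(-3)))*437 = 1*437 = 437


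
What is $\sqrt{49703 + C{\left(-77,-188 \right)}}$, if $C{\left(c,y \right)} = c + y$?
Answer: $\sqrt{49438} \approx 222.35$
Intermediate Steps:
$\sqrt{49703 + C{\left(-77,-188 \right)}} = \sqrt{49703 - 265} = \sqrt{49438}$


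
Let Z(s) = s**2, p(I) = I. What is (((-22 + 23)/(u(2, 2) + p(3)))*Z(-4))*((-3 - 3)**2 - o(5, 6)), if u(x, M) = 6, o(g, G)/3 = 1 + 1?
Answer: 160/3 ≈ 53.333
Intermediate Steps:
o(g, G) = 6 (o(g, G) = 3*(1 + 1) = 3*2 = 6)
(((-22 + 23)/(u(2, 2) + p(3)))*Z(-4))*((-3 - 3)**2 - o(5, 6)) = (((-22 + 23)/(6 + 3))*(-4)**2)*((-3 - 3)**2 - 1*6) = ((1/9)*16)*((-6)**2 - 6) = ((1*(1/9))*16)*(36 - 6) = ((1/9)*16)*30 = (16/9)*30 = 160/3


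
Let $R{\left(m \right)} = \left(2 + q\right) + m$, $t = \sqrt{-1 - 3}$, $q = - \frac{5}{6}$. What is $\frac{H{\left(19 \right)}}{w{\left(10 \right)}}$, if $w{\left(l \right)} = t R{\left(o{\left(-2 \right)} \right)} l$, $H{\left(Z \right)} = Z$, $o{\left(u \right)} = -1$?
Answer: $- \frac{57 i}{10} \approx - 5.7 i$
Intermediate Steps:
$q = - \frac{5}{6}$ ($q = \left(-5\right) \frac{1}{6} = - \frac{5}{6} \approx -0.83333$)
$t = 2 i$ ($t = \sqrt{-4} = 2 i \approx 2.0 i$)
$R{\left(m \right)} = \frac{7}{6} + m$ ($R{\left(m \right)} = \left(2 - \frac{5}{6}\right) + m = \frac{7}{6} + m$)
$w{\left(l \right)} = \frac{i l}{3}$ ($w{\left(l \right)} = 2 i \left(\frac{7}{6} - 1\right) l = 2 i \frac{1}{6} l = \frac{i}{3} l = \frac{i l}{3}$)
$\frac{H{\left(19 \right)}}{w{\left(10 \right)}} = \frac{19}{\frac{1}{3} i 10} = \frac{19}{\frac{10}{3} i} = 19 \left(- \frac{3 i}{10}\right) = - \frac{57 i}{10}$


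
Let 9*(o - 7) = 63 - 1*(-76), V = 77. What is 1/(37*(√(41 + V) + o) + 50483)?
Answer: 4156389/213265551139 - 2997*√118/213265551139 ≈ 1.9337e-5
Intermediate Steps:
o = 202/9 (o = 7 + (63 - 1*(-76))/9 = 7 + (63 + 76)/9 = 7 + (⅑)*139 = 7 + 139/9 = 202/9 ≈ 22.444)
1/(37*(√(41 + V) + o) + 50483) = 1/(37*(√(41 + 77) + 202/9) + 50483) = 1/(37*(√118 + 202/9) + 50483) = 1/(37*(202/9 + √118) + 50483) = 1/((7474/9 + 37*√118) + 50483) = 1/(461821/9 + 37*√118)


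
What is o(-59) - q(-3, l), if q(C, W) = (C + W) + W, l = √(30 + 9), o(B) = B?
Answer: -56 - 2*√39 ≈ -68.490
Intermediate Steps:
l = √39 ≈ 6.2450
q(C, W) = C + 2*W
o(-59) - q(-3, l) = -59 - (-3 + 2*√39) = -59 + (3 - 2*√39) = -56 - 2*√39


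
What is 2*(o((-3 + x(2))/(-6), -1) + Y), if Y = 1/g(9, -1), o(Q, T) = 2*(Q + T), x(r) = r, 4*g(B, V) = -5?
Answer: -74/15 ≈ -4.9333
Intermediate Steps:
g(B, V) = -5/4 (g(B, V) = (1/4)*(-5) = -5/4)
o(Q, T) = 2*Q + 2*T
Y = -4/5 (Y = 1/(-5/4) = -4/5 ≈ -0.80000)
2*(o((-3 + x(2))/(-6), -1) + Y) = 2*((2*((-3 + 2)/(-6)) + 2*(-1)) - 4/5) = 2*((2*(-1*(-1/6)) - 2) - 4/5) = 2*((2*(1/6) - 2) - 4/5) = 2*((1/3 - 2) - 4/5) = 2*(-5/3 - 4/5) = 2*(-37/15) = -74/15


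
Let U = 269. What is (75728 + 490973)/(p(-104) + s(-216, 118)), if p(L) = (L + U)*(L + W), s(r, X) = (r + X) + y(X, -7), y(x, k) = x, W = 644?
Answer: 566701/89120 ≈ 6.3589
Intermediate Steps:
s(r, X) = r + 2*X (s(r, X) = (r + X) + X = (X + r) + X = r + 2*X)
p(L) = (269 + L)*(644 + L) (p(L) = (L + 269)*(L + 644) = (269 + L)*(644 + L))
(75728 + 490973)/(p(-104) + s(-216, 118)) = (75728 + 490973)/((173236 + (-104)**2 + 913*(-104)) + (-216 + 2*118)) = 566701/((173236 + 10816 - 94952) + (-216 + 236)) = 566701/(89100 + 20) = 566701/89120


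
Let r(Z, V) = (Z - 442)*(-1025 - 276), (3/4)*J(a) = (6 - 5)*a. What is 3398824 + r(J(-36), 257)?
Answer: 4036314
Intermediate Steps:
J(a) = 4*a/3 (J(a) = 4*((6 - 5)*a)/3 = 4*(1*a)/3 = 4*a/3)
r(Z, V) = 575042 - 1301*Z (r(Z, V) = (-442 + Z)*(-1301) = 575042 - 1301*Z)
3398824 + r(J(-36), 257) = 3398824 + (575042 - 5204*(-36)/3) = 3398824 + (575042 - 1301*(-48)) = 3398824 + (575042 + 62448) = 3398824 + 637490 = 4036314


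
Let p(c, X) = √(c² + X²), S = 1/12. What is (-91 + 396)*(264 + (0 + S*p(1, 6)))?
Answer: 80520 + 305*√37/12 ≈ 80675.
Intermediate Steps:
S = 1/12 ≈ 0.083333
p(c, X) = √(X² + c²)
(-91 + 396)*(264 + (0 + S*p(1, 6))) = (-91 + 396)*(264 + (0 + √(6² + 1²)/12)) = 305*(264 + (0 + √(36 + 1)/12)) = 305*(264 + (0 + √37/12)) = 305*(264 + √37/12) = 80520 + 305*√37/12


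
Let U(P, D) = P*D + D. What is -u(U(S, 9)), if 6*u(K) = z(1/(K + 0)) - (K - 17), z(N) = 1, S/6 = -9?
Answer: -165/2 ≈ -82.500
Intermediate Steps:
S = -54 (S = 6*(-9) = -54)
U(P, D) = D + D*P (U(P, D) = D*P + D = D + D*P)
u(K) = 3 - K/6 (u(K) = (1 - (K - 17))/6 = (1 - (-17 + K))/6 = (1 + (17 - K))/6 = (18 - K)/6 = 3 - K/6)
-u(U(S, 9)) = -(3 - 3*(1 - 54)/2) = -(3 - 3*(-53)/2) = -(3 - 1/6*(-477)) = -(3 + 159/2) = -1*165/2 = -165/2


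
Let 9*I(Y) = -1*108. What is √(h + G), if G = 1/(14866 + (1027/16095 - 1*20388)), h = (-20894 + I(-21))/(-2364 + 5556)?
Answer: I*√13721399972251250583/1447402026 ≈ 2.5592*I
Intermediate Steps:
I(Y) = -12 (I(Y) = (-1*108)/9 = (⅑)*(-108) = -12)
h = -10453/1596 (h = (-20894 - 12)/(-2364 + 5556) = -20906/3192 = -20906*1/3192 = -10453/1596 ≈ -6.5495)
G = -16095/88875563 (G = 1/(14866 + (1027*(1/16095) - 20388)) = 1/(14866 + (1027/16095 - 20388)) = 1/(14866 - 328143833/16095) = 1/(-88875563/16095) = -16095/88875563 ≈ -0.00018110)
√(h + G) = √(-10453/1596 - 16095/88875563) = √(-132720278237/20263628364) = I*√13721399972251250583/1447402026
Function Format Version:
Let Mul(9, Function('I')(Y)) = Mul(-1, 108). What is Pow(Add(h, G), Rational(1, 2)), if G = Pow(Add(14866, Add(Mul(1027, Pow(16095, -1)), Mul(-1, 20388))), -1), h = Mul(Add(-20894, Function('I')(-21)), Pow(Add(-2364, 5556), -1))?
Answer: Mul(Rational(1, 1447402026), I, Pow(13721399972251250583, Rational(1, 2))) ≈ Mul(2.5592, I)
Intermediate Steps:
Function('I')(Y) = -12 (Function('I')(Y) = Mul(Rational(1, 9), Mul(-1, 108)) = Mul(Rational(1, 9), -108) = -12)
h = Rational(-10453, 1596) (h = Mul(Add(-20894, -12), Pow(Add(-2364, 5556), -1)) = Mul(-20906, Pow(3192, -1)) = Mul(-20906, Rational(1, 3192)) = Rational(-10453, 1596) ≈ -6.5495)
G = Rational(-16095, 88875563) (G = Pow(Add(14866, Add(Mul(1027, Rational(1, 16095)), -20388)), -1) = Pow(Add(14866, Add(Rational(1027, 16095), -20388)), -1) = Pow(Add(14866, Rational(-328143833, 16095)), -1) = Pow(Rational(-88875563, 16095), -1) = Rational(-16095, 88875563) ≈ -0.00018110)
Pow(Add(h, G), Rational(1, 2)) = Pow(Add(Rational(-10453, 1596), Rational(-16095, 88875563)), Rational(1, 2)) = Pow(Rational(-132720278237, 20263628364), Rational(1, 2)) = Mul(Rational(1, 1447402026), I, Pow(13721399972251250583, Rational(1, 2)))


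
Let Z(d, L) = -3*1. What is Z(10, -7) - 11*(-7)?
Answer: 74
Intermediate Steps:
Z(d, L) = -3
Z(10, -7) - 11*(-7) = -3 - 11*(-7) = -3 + 77 = 74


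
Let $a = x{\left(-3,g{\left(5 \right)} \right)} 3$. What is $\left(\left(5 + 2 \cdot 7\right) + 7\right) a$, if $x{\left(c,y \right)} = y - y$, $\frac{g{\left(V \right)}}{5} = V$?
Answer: $0$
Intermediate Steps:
$g{\left(V \right)} = 5 V$
$x{\left(c,y \right)} = 0$
$a = 0$ ($a = 0 \cdot 3 = 0$)
$\left(\left(5 + 2 \cdot 7\right) + 7\right) a = \left(\left(5 + 2 \cdot 7\right) + 7\right) 0 = \left(\left(5 + 14\right) + 7\right) 0 = \left(19 + 7\right) 0 = 26 \cdot 0 = 0$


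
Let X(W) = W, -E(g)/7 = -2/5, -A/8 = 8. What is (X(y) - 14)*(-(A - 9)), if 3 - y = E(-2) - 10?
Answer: -1387/5 ≈ -277.40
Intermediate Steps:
A = -64 (A = -8*8 = -64)
E(g) = 14/5 (E(g) = -(-14)/5 = -7*(-2/5) = 14/5)
y = 51/5 (y = 3 - (14/5 - 10) = 3 - 1*(-36/5) = 3 + 36/5 = 51/5 ≈ 10.200)
(X(y) - 14)*(-(A - 9)) = (51/5 - 14)*(-(-64 - 9)) = -(-19)*(-73)/5 = -19/5*73 = -1387/5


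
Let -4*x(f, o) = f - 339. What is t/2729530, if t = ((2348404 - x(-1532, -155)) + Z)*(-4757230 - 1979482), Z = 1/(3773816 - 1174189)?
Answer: -20559631464233439591/3547879942655 ≈ -5.7949e+6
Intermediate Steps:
Z = 1/2599627 ≈ 3.8467e-7
x(f, o) = 339/4 - f/4 (x(f, o) = -(f - 339)/4 = -(-339 + f)/4 = 339/4 - f/4)
t = -41119262928466879182/2599627 (t = ((2348404 - (339/4 - ¼*(-1532))) + 1/2599627)*(-4757230 - 1979482) = ((2348404 - (339/4 + 383)) + 1/2599627)*(-6736712) = ((2348404 - 1*1871/4) + 1/2599627)*(-6736712) = ((2348404 - 1871/4) + 1/2599627)*(-6736712) = (9391745/4 + 1/2599627)*(-6736712) = (24415033879119/10398508)*(-6736712) = -41119262928466879182/2599627 ≈ -1.5817e+13)
t/2729530 = -41119262928466879182/2599627/2729530 = -41119262928466879182/2599627*1/2729530 = -20559631464233439591/3547879942655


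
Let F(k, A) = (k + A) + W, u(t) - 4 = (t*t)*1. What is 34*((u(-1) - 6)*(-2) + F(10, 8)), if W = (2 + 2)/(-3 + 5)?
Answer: 748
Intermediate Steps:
W = 2 (W = 4/2 = 4*(½) = 2)
u(t) = 4 + t² (u(t) = 4 + (t*t)*1 = 4 + t²*1 = 4 + t²)
F(k, A) = 2 + A + k (F(k, A) = (k + A) + 2 = (A + k) + 2 = 2 + A + k)
34*((u(-1) - 6)*(-2) + F(10, 8)) = 34*(((4 + (-1)²) - 6)*(-2) + (2 + 8 + 10)) = 34*(((4 + 1) - 6)*(-2) + 20) = 34*((5 - 6)*(-2) + 20) = 34*(-1*(-2) + 20) = 34*(2 + 20) = 34*22 = 748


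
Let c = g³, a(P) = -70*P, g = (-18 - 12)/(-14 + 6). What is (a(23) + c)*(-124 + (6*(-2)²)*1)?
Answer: 2491625/16 ≈ 1.5573e+5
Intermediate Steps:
g = 15/4 (g = -30/(-8) = -30*(-⅛) = 15/4 ≈ 3.7500)
c = 3375/64 (c = (15/4)³ = 3375/64 ≈ 52.734)
(a(23) + c)*(-124 + (6*(-2)²)*1) = (-70*23 + 3375/64)*(-124 + (6*(-2)²)*1) = (-1610 + 3375/64)*(-124 + (6*4)*1) = -99665*(-124 + 24*1)/64 = -99665*(-124 + 24)/64 = -99665/64*(-100) = 2491625/16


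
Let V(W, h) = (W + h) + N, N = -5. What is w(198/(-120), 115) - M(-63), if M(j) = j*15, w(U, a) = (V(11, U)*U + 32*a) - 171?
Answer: 1778729/400 ≈ 4446.8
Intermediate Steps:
V(W, h) = -5 + W + h (V(W, h) = (W + h) - 5 = -5 + W + h)
w(U, a) = -171 + 32*a + U*(6 + U) (w(U, a) = ((-5 + 11 + U)*U + 32*a) - 171 = ((6 + U)*U + 32*a) - 171 = (U*(6 + U) + 32*a) - 171 = (32*a + U*(6 + U)) - 171 = -171 + 32*a + U*(6 + U))
M(j) = 15*j
w(198/(-120), 115) - M(-63) = (-171 + 32*115 + (198/(-120))*(6 + 198/(-120))) - 15*(-63) = (-171 + 3680 + (198*(-1/120))*(6 + 198*(-1/120))) - 1*(-945) = (-171 + 3680 - 33*(6 - 33/20)/20) + 945 = (-171 + 3680 - 33/20*87/20) + 945 = (-171 + 3680 - 2871/400) + 945 = 1400729/400 + 945 = 1778729/400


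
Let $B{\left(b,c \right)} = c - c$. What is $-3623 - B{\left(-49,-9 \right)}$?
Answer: $-3623$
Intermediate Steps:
$B{\left(b,c \right)} = 0$
$-3623 - B{\left(-49,-9 \right)} = -3623 - 0 = -3623 + 0 = -3623$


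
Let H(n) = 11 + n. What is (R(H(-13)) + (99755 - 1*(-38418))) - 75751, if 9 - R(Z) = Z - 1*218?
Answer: 62651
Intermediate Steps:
R(Z) = 227 - Z (R(Z) = 9 - (Z - 1*218) = 9 - (Z - 218) = 9 - (-218 + Z) = 9 + (218 - Z) = 227 - Z)
(R(H(-13)) + (99755 - 1*(-38418))) - 75751 = ((227 - (11 - 13)) + (99755 - 1*(-38418))) - 75751 = ((227 - 1*(-2)) + (99755 + 38418)) - 75751 = ((227 + 2) + 138173) - 75751 = (229 + 138173) - 75751 = 138402 - 75751 = 62651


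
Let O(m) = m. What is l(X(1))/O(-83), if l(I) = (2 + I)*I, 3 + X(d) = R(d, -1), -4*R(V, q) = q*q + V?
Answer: -21/332 ≈ -0.063253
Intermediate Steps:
R(V, q) = -V/4 - q²/4 (R(V, q) = -(q*q + V)/4 = -(q² + V)/4 = -(V + q²)/4 = -V/4 - q²/4)
X(d) = -13/4 - d/4 (X(d) = -3 + (-d/4 - ¼*(-1)²) = -3 + (-d/4 - ¼*1) = -3 + (-d/4 - ¼) = -3 + (-¼ - d/4) = -13/4 - d/4)
l(I) = I*(2 + I)
l(X(1))/O(-83) = ((-13/4 - ¼*1)*(2 + (-13/4 - ¼*1)))/(-83) = ((-13/4 - ¼)*(2 + (-13/4 - ¼)))*(-1/83) = -7*(2 - 7/2)/2*(-1/83) = -7/2*(-3/2)*(-1/83) = (21/4)*(-1/83) = -21/332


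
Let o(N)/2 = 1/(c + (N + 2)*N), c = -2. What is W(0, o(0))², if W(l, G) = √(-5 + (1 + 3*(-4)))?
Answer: -16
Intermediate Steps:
o(N) = 2/(-2 + N*(2 + N)) (o(N) = 2/(-2 + (N + 2)*N) = 2/(-2 + (2 + N)*N) = 2/(-2 + N*(2 + N)))
W(l, G) = 4*I (W(l, G) = √(-5 + (1 - 12)) = √(-5 - 11) = √(-16) = 4*I)
W(0, o(0))² = (4*I)² = -16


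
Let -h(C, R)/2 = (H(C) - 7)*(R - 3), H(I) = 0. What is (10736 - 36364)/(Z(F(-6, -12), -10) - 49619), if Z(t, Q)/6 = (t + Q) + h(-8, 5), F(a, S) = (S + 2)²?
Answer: 25628/48911 ≈ 0.52397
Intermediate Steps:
F(a, S) = (2 + S)²
h(C, R) = -42 + 14*R (h(C, R) = -2*(0 - 7)*(R - 3) = -(-14)*(-3 + R) = -2*(21 - 7*R) = -42 + 14*R)
Z(t, Q) = 168 + 6*Q + 6*t (Z(t, Q) = 6*((t + Q) + (-42 + 14*5)) = 6*((Q + t) + (-42 + 70)) = 6*((Q + t) + 28) = 6*(28 + Q + t) = 168 + 6*Q + 6*t)
(10736 - 36364)/(Z(F(-6, -12), -10) - 49619) = (10736 - 36364)/((168 + 6*(-10) + 6*(2 - 12)²) - 49619) = -25628/((168 - 60 + 6*(-10)²) - 49619) = -25628/((168 - 60 + 6*100) - 49619) = -25628/((168 - 60 + 600) - 49619) = -25628/(708 - 49619) = -25628/(-48911) = -25628*(-1/48911) = 25628/48911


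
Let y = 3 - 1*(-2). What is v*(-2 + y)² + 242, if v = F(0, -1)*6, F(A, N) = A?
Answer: 242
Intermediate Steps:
v = 0 (v = 0*6 = 0)
y = 5 (y = 3 + 2 = 5)
v*(-2 + y)² + 242 = 0*(-2 + 5)² + 242 = 0*3² + 242 = 0*9 + 242 = 0 + 242 = 242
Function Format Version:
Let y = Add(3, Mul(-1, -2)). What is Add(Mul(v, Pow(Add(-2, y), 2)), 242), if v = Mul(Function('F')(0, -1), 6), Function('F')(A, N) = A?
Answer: 242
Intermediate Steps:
v = 0 (v = Mul(0, 6) = 0)
y = 5 (y = Add(3, 2) = 5)
Add(Mul(v, Pow(Add(-2, y), 2)), 242) = Add(Mul(0, Pow(Add(-2, 5), 2)), 242) = Add(Mul(0, Pow(3, 2)), 242) = Add(Mul(0, 9), 242) = Add(0, 242) = 242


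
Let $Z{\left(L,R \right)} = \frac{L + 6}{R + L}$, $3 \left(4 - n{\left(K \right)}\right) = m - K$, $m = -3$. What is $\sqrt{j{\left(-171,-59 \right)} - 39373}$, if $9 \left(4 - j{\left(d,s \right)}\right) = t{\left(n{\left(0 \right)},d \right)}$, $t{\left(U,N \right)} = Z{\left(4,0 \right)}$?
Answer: $\frac{i \sqrt{1417294}}{6} \approx 198.42 i$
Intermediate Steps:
$n{\left(K \right)} = 5 + \frac{K}{3}$ ($n{\left(K \right)} = 4 - \frac{-3 - K}{3} = 4 + \left(1 + \frac{K}{3}\right) = 5 + \frac{K}{3}$)
$Z{\left(L,R \right)} = \frac{6 + L}{L + R}$
$t{\left(U,N \right)} = \frac{5}{2}$ ($t{\left(U,N \right)} = \frac{6 + 4}{4 + 0} = \frac{1}{4} \cdot 10 = \frac{5}{2}$)
$j{\left(d,s \right)} = \frac{67}{18}$ ($j{\left(d,s \right)} = 4 - \frac{5}{18} = \frac{67}{18}$)
$\sqrt{j{\left(-171,-59 \right)} - 39373} = \sqrt{\frac{67}{18} - 39373} = \sqrt{- \frac{708647}{18}} = \frac{i \sqrt{1417294}}{6}$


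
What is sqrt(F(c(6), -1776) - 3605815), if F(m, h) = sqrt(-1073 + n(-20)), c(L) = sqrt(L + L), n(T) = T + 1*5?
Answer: sqrt(-3605815 + 8*I*sqrt(17)) ≈ 0.009 + 1898.9*I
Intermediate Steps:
n(T) = 5 + T (n(T) = T + 5 = 5 + T)
c(L) = sqrt(2)*sqrt(L) (c(L) = sqrt(2*L) = sqrt(2)*sqrt(L))
F(m, h) = 8*I*sqrt(17) (F(m, h) = sqrt(-1073 + (5 - 20)) = sqrt(-1073 - 15) = sqrt(-1088) = 8*I*sqrt(17))
sqrt(F(c(6), -1776) - 3605815) = sqrt(8*I*sqrt(17) - 3605815) = sqrt(-3605815 + 8*I*sqrt(17))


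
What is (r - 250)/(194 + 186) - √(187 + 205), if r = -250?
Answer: -25/19 - 14*√2 ≈ -21.115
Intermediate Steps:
(r - 250)/(194 + 186) - √(187 + 205) = (-250 - 250)/(194 + 186) - √(187 + 205) = -500/380 - √392 = -500*1/380 - 14*√2 = -25/19 - 14*√2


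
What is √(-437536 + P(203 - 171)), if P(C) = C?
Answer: 16*I*√1709 ≈ 661.44*I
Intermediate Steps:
√(-437536 + P(203 - 171)) = √(-437536 + (203 - 171)) = √(-437536 + 32) = √(-437504) = 16*I*√1709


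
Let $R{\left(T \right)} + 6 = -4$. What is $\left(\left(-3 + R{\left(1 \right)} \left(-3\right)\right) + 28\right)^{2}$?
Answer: $3025$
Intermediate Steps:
$R{\left(T \right)} = -10$ ($R{\left(T \right)} = -6 - 4 = -10$)
$\left(\left(-3 + R{\left(1 \right)} \left(-3\right)\right) + 28\right)^{2} = \left(\left(-3 - -30\right) + 28\right)^{2} = \left(\left(-3 + 30\right) + 28\right)^{2} = \left(27 + 28\right)^{2} = 55^{2} = 3025$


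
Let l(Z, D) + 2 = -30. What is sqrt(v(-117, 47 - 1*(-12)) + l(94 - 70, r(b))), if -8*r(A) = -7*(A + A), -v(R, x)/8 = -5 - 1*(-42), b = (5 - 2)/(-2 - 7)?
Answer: 2*I*sqrt(82) ≈ 18.111*I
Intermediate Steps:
b = -1/3 (b = 3/(-9) = 3*(-1/9) = -1/3 ≈ -0.33333)
v(R, x) = -296 (v(R, x) = -8*(-5 - 1*(-42)) = -8*(-5 + 42) = -8*37 = -296)
r(A) = 7*A/4 (r(A) = -(-7)*(A + A)/8 = -(-7)*2*A/8 = -(-7)*A/4 = 7*A/4)
l(Z, D) = -32 (l(Z, D) = -2 - 30 = -32)
sqrt(v(-117, 47 - 1*(-12)) + l(94 - 70, r(b))) = sqrt(-296 - 32) = sqrt(-328) = 2*I*sqrt(82)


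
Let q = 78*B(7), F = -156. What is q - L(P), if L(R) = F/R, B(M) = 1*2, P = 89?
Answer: 14040/89 ≈ 157.75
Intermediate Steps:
B(M) = 2
q = 156 (q = 78*2 = 156)
L(R) = -156/R
q - L(P) = 156 - (-156)/89 = 156 - 1*(-156/89) = 156 + 156/89 = 14040/89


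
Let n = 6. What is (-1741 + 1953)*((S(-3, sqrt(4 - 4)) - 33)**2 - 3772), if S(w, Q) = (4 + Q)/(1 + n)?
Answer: -28259388/49 ≈ -5.7672e+5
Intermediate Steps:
S(w, Q) = 4/7 + Q/7 (S(w, Q) = (4 + Q)/(1 + 6) = (4 + Q)/7 = (4 + Q)*(1/7) = 4/7 + Q/7)
(-1741 + 1953)*((S(-3, sqrt(4 - 4)) - 33)**2 - 3772) = (-1741 + 1953)*(((4/7 + sqrt(4 - 4)/7) - 33)**2 - 3772) = 212*(((4/7 + sqrt(0)/7) - 33)**2 - 3772) = 212*(((4/7 + (1/7)*0) - 33)**2 - 3772) = 212*(((4/7 + 0) - 33)**2 - 3772) = 212*((4/7 - 33)**2 - 3772) = 212*((-227/7)**2 - 3772) = 212*(51529/49 - 3772) = 212*(-133299/49) = -28259388/49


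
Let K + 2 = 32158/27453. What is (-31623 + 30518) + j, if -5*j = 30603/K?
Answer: 714461459/113740 ≈ 6281.5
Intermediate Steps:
K = -22748/27453 (K = -2 + 32158/27453 = -22748/27453 ≈ -0.82862)
j = 840144159/113740 (j = -30603/(5*(-22748/27453)) = -30603*(-27453)/(5*22748) = -1/5*(-840144159/22748) = 840144159/113740 ≈ 7386.5)
(-31623 + 30518) + j = (-31623 + 30518) + 840144159/113740 = -1105 + 840144159/113740 = 714461459/113740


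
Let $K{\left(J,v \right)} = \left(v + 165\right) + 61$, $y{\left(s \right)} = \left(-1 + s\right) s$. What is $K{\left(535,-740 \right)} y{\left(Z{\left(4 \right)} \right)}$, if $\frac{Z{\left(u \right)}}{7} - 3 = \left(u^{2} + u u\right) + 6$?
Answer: $-42190148$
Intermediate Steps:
$Z{\left(u \right)} = 63 + 14 u^{2}$ ($Z{\left(u \right)} = 21 + 7 \left(\left(u^{2} + u u\right) + 6\right) = 21 + 7 \left(\left(u^{2} + u^{2}\right) + 6\right) = 21 + 7 \left(2 u^{2} + 6\right) = 21 + 7 \left(6 + 2 u^{2}\right) = 21 + \left(42 + 14 u^{2}\right) = 63 + 14 u^{2}$)
$y{\left(s \right)} = s \left(-1 + s\right)$
$K{\left(J,v \right)} = 226 + v$ ($K{\left(J,v \right)} = \left(165 + v\right) + 61 = 226 + v$)
$K{\left(535,-740 \right)} y{\left(Z{\left(4 \right)} \right)} = \left(226 - 740\right) \left(63 + 14 \cdot 4^{2}\right) \left(-1 + \left(63 + 14 \cdot 4^{2}\right)\right) = - 514 \left(63 + 14 \cdot 16\right) \left(-1 + \left(63 + 14 \cdot 16\right)\right) = - 514 \left(63 + 224\right) \left(-1 + \left(63 + 224\right)\right) = - 514 \cdot 287 \left(-1 + 287\right) = - 514 \cdot 287 \cdot 286 = \left(-514\right) 82082 = -42190148$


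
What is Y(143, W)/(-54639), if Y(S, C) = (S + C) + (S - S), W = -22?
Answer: -121/54639 ≈ -0.0022145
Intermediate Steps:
Y(S, C) = C + S (Y(S, C) = (C + S) + 0 = C + S)
Y(143, W)/(-54639) = (-22 + 143)/(-54639) = 121*(-1/54639) = -121/54639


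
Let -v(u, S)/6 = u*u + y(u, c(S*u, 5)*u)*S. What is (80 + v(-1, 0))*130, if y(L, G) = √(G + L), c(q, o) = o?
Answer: 9620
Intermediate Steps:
v(u, S) = -6*u² - 6*S*√6*√u (v(u, S) = -6*(u*u + √(5*u + u)*S) = -6*(u² + √(6*u)*S) = -6*(u² + (√6*√u)*S) = -6*(u² + S*√6*√u) = -6*u² - 6*S*√6*√u)
(80 + v(-1, 0))*130 = (80 + (-6*(-1)² - 6*0*√6*√(-1)))*130 = (80 + (-6*1 - 6*0*√6*I))*130 = (80 + (-6 + 0))*130 = (80 - 6)*130 = 74*130 = 9620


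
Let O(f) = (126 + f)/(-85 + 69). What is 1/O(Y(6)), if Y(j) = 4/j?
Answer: -12/95 ≈ -0.12632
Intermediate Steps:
O(f) = -63/8 - f/16 (O(f) = (126 + f)/(-16) = (126 + f)*(-1/16) = -63/8 - f/16)
1/O(Y(6)) = 1/(-63/8 - 1/(4*6)) = 1/(-63/8 - 1/16*⅔) = 1/(-63/8 - 1/24) = 1/(-95/12) = -12/95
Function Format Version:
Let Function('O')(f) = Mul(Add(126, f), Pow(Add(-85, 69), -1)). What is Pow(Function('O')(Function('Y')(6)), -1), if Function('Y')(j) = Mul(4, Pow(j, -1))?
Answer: Rational(-12, 95) ≈ -0.12632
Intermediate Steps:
Function('O')(f) = Add(Rational(-63, 8), Mul(Rational(-1, 16), f)) (Function('O')(f) = Mul(Add(126, f), Pow(-16, -1)) = Mul(Add(126, f), Rational(-1, 16)) = Add(Rational(-63, 8), Mul(Rational(-1, 16), f)))
Pow(Function('O')(Function('Y')(6)), -1) = Pow(Add(Rational(-63, 8), Mul(Rational(-1, 16), Mul(4, Pow(6, -1)))), -1) = Pow(Add(Rational(-63, 8), Mul(Rational(-1, 16), Mul(4, Rational(1, 6)))), -1) = Pow(Add(Rational(-63, 8), Mul(Rational(-1, 16), Rational(2, 3))), -1) = Pow(Add(Rational(-63, 8), Rational(-1, 24)), -1) = Pow(Rational(-95, 12), -1) = Rational(-12, 95)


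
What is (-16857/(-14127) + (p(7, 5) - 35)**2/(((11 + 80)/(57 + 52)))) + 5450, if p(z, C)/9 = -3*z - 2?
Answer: 32395728363/428519 ≈ 75599.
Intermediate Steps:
p(z, C) = -18 - 27*z (p(z, C) = 9*(-3*z - 2) = 9*(-2 - 3*z) = -18 - 27*z)
(-16857/(-14127) + (p(7, 5) - 35)**2/(((11 + 80)/(57 + 52)))) + 5450 = (-16857/(-14127) + ((-18 - 27*7) - 35)**2/(((11 + 80)/(57 + 52)))) + 5450 = (-16857*(-1/14127) + ((-18 - 189) - 35)**2/((91/109))) + 5450 = (5619/4709 + (-207 - 35)**2/((91*(1/109)))) + 5450 = (5619/4709 + (-242)**2/(91/109)) + 5450 = (5619/4709 + 58564*(109/91)) + 5450 = (5619/4709 + 6383476/91) + 5450 = 30060299813/428519 + 5450 = 32395728363/428519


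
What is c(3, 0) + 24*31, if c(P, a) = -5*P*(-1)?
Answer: 759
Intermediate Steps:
c(P, a) = 5*P
c(3, 0) + 24*31 = 5*3 + 24*31 = 15 + 744 = 759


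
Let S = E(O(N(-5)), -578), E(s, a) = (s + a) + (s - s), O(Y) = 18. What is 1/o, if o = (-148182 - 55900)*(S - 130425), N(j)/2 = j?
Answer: 1/26731680770 ≈ 3.7409e-11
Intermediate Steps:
N(j) = 2*j
E(s, a) = a + s (E(s, a) = (a + s) + 0 = a + s)
S = -560 (S = -578 + 18 = -560)
o = 26731680770 (o = (-148182 - 55900)*(-560 - 130425) = -204082*(-130985) = 26731680770)
1/o = 1/26731680770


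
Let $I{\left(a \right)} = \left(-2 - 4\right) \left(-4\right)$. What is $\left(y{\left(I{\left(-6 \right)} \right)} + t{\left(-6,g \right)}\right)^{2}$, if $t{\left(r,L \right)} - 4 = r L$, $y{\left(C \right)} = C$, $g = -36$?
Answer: $59536$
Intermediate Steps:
$I{\left(a \right)} = 24$ ($I{\left(a \right)} = \left(-6\right) \left(-4\right) = 24$)
$t{\left(r,L \right)} = 4 + L r$ ($t{\left(r,L \right)} = 4 + r L = 4 + L r$)
$\left(y{\left(I{\left(-6 \right)} \right)} + t{\left(-6,g \right)}\right)^{2} = \left(24 + \left(4 - -216\right)\right)^{2} = \left(24 + \left(4 + 216\right)\right)^{2} = \left(24 + 220\right)^{2} = 244^{2} = 59536$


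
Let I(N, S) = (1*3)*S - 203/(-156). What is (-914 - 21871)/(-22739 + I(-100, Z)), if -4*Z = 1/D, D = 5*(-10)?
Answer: 177723000/177353933 ≈ 1.0021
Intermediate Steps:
D = -50
Z = 1/200 (Z = -¼/(-50) = -¼*(-1/50) = 1/200 ≈ 0.0050000)
I(N, S) = 203/156 + 3*S (I(N, S) = 3*S - 203*(-1/156) = 3*S + 203/156 = 203/156 + 3*S)
(-914 - 21871)/(-22739 + I(-100, Z)) = (-914 - 21871)/(-22739 + (203/156 + 3*(1/200))) = -22785/(-22739 + (203/156 + 3/200)) = -22785/(-22739 + 10267/7800) = -22785/(-177353933/7800) = -22785*(-7800/177353933) = 177723000/177353933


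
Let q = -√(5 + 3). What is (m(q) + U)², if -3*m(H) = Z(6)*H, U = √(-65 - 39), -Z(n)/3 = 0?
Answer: -104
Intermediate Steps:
Z(n) = 0 (Z(n) = -3*0 = 0)
U = 2*I*√26 (U = √(-104) = 2*I*√26 ≈ 10.198*I)
q = -2*√2 (q = -√8 = -2*√2 ≈ -2.8284)
m(H) = 0 (m(H) = -0*H = -⅓*0 = 0)
(m(q) + U)² = (0 + 2*I*√26)² = (2*I*√26)² = -104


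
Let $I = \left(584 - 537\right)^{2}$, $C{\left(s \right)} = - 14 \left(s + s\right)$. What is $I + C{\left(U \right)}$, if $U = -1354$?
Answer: $40121$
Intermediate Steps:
$C{\left(s \right)} = - 28 s$ ($C{\left(s \right)} = - 14 \cdot 2 s = - 28 s$)
$I = 2209$ ($I = 47^{2} = 2209$)
$I + C{\left(U \right)} = 2209 - -37912 = 2209 + 37912 = 40121$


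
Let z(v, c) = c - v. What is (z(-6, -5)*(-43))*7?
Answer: -301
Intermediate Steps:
(z(-6, -5)*(-43))*7 = ((-5 - 1*(-6))*(-43))*7 = ((-5 + 6)*(-43))*7 = (1*(-43))*7 = -43*7 = -301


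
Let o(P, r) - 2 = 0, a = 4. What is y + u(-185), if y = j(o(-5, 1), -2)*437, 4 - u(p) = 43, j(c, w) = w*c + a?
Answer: -39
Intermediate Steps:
o(P, r) = 2 (o(P, r) = 2 + 0 = 2)
j(c, w) = 4 + c*w (j(c, w) = w*c + 4 = c*w + 4 = 4 + c*w)
u(p) = -39 (u(p) = 4 - 1*43 = 4 - 43 = -39)
y = 0 (y = (4 + 2*(-2))*437 = (4 - 4)*437 = 0*437 = 0)
y + u(-185) = 0 - 39 = -39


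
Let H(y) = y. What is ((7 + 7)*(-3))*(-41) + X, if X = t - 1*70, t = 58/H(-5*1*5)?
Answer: 41242/25 ≈ 1649.7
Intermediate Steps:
t = -58/25 (t = 58/((-5*1*5)) = 58/((-5*5)) = 58/(-25) = 58*(-1/25) = -58/25 ≈ -2.3200)
X = -1808/25 (X = -58/25 - 1*70 = -58/25 - 70 = -1808/25 ≈ -72.320)
((7 + 7)*(-3))*(-41) + X = ((7 + 7)*(-3))*(-41) - 1808/25 = (14*(-3))*(-41) - 1808/25 = -42*(-41) - 1808/25 = 1722 - 1808/25 = 41242/25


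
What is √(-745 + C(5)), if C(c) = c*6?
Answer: I*√715 ≈ 26.739*I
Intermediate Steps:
C(c) = 6*c
√(-745 + C(5)) = √(-745 + 6*5) = √(-745 + 30) = √(-715) = I*√715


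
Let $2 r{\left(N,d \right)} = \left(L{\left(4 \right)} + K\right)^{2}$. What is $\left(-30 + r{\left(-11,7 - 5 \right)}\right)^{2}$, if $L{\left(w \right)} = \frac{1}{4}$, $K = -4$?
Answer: $\frac{540225}{1024} \approx 527.56$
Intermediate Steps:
$L{\left(w \right)} = \frac{1}{4}$
$r{\left(N,d \right)} = \frac{225}{32}$ ($r{\left(N,d \right)} = \frac{\left(\frac{1}{4} - 4\right)^{2}}{2} = \frac{\left(- \frac{15}{4}\right)^{2}}{2} = \frac{1}{2} \cdot \frac{225}{16} = \frac{225}{32}$)
$\left(-30 + r{\left(-11,7 - 5 \right)}\right)^{2} = \left(-30 + \frac{225}{32}\right)^{2} = \left(- \frac{735}{32}\right)^{2} = \frac{540225}{1024}$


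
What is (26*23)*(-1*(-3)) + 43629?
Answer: 45423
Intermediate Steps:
(26*23)*(-1*(-3)) + 43629 = 598*3 + 43629 = 1794 + 43629 = 45423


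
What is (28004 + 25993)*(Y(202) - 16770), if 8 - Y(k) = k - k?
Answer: -905097714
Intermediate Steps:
Y(k) = 8 (Y(k) = 8 - (k - k) = 8 - 1*0 = 8 + 0 = 8)
(28004 + 25993)*(Y(202) - 16770) = (28004 + 25993)*(8 - 16770) = 53997*(-16762) = -905097714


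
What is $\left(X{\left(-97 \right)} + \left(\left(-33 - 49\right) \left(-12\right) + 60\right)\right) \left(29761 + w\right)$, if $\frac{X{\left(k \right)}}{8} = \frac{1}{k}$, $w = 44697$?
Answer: $\frac{7539617080}{97} \approx 7.7728 \cdot 10^{7}$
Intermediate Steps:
$X{\left(k \right)} = \frac{8}{k}$
$\left(X{\left(-97 \right)} + \left(\left(-33 - 49\right) \left(-12\right) + 60\right)\right) \left(29761 + w\right) = \left(\frac{8}{-97} + \left(\left(-33 - 49\right) \left(-12\right) + 60\right)\right) \left(29761 + 44697\right) = \left(8 \left(- \frac{1}{97}\right) + \left(\left(-82\right) \left(-12\right) + 60\right)\right) 74458 = \left(- \frac{8}{97} + \left(984 + 60\right)\right) 74458 = \left(- \frac{8}{97} + 1044\right) 74458 = \frac{101260}{97} \cdot 74458 = \frac{7539617080}{97}$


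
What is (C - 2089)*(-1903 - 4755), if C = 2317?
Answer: -1518024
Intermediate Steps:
(C - 2089)*(-1903 - 4755) = (2317 - 2089)*(-1903 - 4755) = 228*(-6658) = -1518024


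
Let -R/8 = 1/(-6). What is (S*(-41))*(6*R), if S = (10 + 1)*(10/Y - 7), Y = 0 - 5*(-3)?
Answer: 68552/3 ≈ 22851.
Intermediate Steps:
Y = 15 (Y = 0 + 15 = 15)
R = 4/3 (R = -8/(-6) = -8*(-⅙) = 4/3 ≈ 1.3333)
S = -209/3 (S = (10 + 1)*(10/15 - 7) = 11*(10*(1/15) - 7) = 11*(⅔ - 7) = 11*(-19/3) = -209/3 ≈ -69.667)
(S*(-41))*(6*R) = (-209/3*(-41))*(6*(4/3)) = (8569/3)*8 = 68552/3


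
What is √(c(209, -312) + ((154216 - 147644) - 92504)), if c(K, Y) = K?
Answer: I*√85723 ≈ 292.79*I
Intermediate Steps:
√(c(209, -312) + ((154216 - 147644) - 92504)) = √(209 + ((154216 - 147644) - 92504)) = √(209 + (6572 - 92504)) = √(209 - 85932) = √(-85723) = I*√85723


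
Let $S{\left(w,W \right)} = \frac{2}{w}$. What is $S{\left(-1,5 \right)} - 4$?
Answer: $-6$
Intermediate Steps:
$S{\left(-1,5 \right)} - 4 = \frac{2}{-1} - 4 = 2 \left(-1\right) - 4 = -2 - 4 = -6$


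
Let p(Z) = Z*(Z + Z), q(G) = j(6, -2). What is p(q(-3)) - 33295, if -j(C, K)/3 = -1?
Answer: -33277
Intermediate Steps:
j(C, K) = 3 (j(C, K) = -3*(-1) = 3)
q(G) = 3
p(Z) = 2*Z² (p(Z) = Z*(2*Z) = 2*Z²)
p(q(-3)) - 33295 = 2*3² - 33295 = 2*9 - 33295 = 18 - 33295 = -33277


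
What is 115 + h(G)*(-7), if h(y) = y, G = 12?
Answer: 31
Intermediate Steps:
115 + h(G)*(-7) = 115 + 12*(-7) = 115 - 84 = 31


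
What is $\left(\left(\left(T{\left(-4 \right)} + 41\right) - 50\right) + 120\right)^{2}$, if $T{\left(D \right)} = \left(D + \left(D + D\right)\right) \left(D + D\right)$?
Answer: $42849$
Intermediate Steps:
$T{\left(D \right)} = 6 D^{2}$ ($T{\left(D \right)} = \left(D + 2 D\right) 2 D = 3 D 2 D = 6 D^{2}$)
$\left(\left(\left(T{\left(-4 \right)} + 41\right) - 50\right) + 120\right)^{2} = \left(\left(\left(6 \left(-4\right)^{2} + 41\right) - 50\right) + 120\right)^{2} = \left(\left(\left(6 \cdot 16 + 41\right) - 50\right) + 120\right)^{2} = \left(\left(\left(96 + 41\right) - 50\right) + 120\right)^{2} = \left(\left(137 - 50\right) + 120\right)^{2} = \left(87 + 120\right)^{2} = 207^{2} = 42849$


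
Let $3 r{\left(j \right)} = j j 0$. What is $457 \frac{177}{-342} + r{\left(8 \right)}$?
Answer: $- \frac{26963}{114} \approx -236.52$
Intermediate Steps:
$r{\left(j \right)} = 0$ ($r{\left(j \right)} = \frac{j j 0}{3} = \frac{j^{2} \cdot 0}{3} = \frac{1}{3} \cdot 0 = 0$)
$457 \frac{177}{-342} + r{\left(8 \right)} = 457 \frac{177}{-342} + 0 = 457 \cdot 177 \left(- \frac{1}{342}\right) + 0 = 457 \left(- \frac{59}{114}\right) + 0 = - \frac{26963}{114} + 0 = - \frac{26963}{114}$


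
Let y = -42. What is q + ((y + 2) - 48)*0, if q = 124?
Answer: 124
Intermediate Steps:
q + ((y + 2) - 48)*0 = 124 + ((-42 + 2) - 48)*0 = 124 + (-40 - 48)*0 = 124 - 88*0 = 124 + 0 = 124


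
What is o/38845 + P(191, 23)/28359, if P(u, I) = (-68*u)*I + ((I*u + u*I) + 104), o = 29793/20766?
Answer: -77931759541831/7625312267310 ≈ -10.220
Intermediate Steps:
o = 9931/6922 (o = 29793*(1/20766) = 9931/6922 ≈ 1.4347)
P(u, I) = 104 - 66*I*u (P(u, I) = -68*I*u + ((I*u + I*u) + 104) = -68*I*u + (2*I*u + 104) = -68*I*u + (104 + 2*I*u) = 104 - 66*I*u)
o/38845 + P(191, 23)/28359 = (9931/6922)/38845 + (104 - 66*23*191)/28359 = (9931/6922)*(1/38845) + (104 - 289938)*(1/28359) = 9931/268885090 - 289834*1/28359 = 9931/268885090 - 289834/28359 = -77931759541831/7625312267310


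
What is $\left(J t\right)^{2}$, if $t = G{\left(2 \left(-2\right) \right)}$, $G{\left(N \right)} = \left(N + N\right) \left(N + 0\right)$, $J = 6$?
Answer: $36864$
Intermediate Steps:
$G{\left(N \right)} = 2 N^{2}$ ($G{\left(N \right)} = 2 N N = 2 N^{2}$)
$t = 32$ ($t = 2 \left(2 \left(-2\right)\right)^{2} = 2 \left(-4\right)^{2} = 2 \cdot 16 = 32$)
$\left(J t\right)^{2} = \left(6 \cdot 32\right)^{2} = 192^{2} = 36864$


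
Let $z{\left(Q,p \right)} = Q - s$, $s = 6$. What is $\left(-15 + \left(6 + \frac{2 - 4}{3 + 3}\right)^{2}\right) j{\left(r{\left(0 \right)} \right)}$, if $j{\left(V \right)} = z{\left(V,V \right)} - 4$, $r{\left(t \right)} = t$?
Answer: $- \frac{1540}{9} \approx -171.11$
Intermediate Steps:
$z{\left(Q,p \right)} = -6 + Q$ ($z{\left(Q,p \right)} = Q - 6 = -6 + Q$)
$j{\left(V \right)} = -10 + V$ ($j{\left(V \right)} = \left(-6 + V\right) - 4 = -10 + V$)
$\left(-15 + \left(6 + \frac{2 - 4}{3 + 3}\right)^{2}\right) j{\left(r{\left(0 \right)} \right)} = \left(-15 + \left(6 + \frac{2 - 4}{3 + 3}\right)^{2}\right) \left(-10 + 0\right) = \left(-15 + \left(6 - \frac{2}{6}\right)^{2}\right) \left(-10\right) = \left(-15 + \left(6 - \frac{1}{3}\right)^{2}\right) \left(-10\right) = \left(-15 + \left(\frac{17}{3}\right)^{2}\right) \left(-10\right) = \left(-15 + \frac{289}{9}\right) \left(-10\right) = \frac{154}{9} \left(-10\right) = - \frac{1540}{9}$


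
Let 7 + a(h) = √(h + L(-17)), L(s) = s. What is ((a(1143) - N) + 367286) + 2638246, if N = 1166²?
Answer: 1645969 + √1126 ≈ 1.6460e+6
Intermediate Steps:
N = 1359556
a(h) = -7 + √(-17 + h) (a(h) = -7 + √(h - 17) = -7 + √(-17 + h))
((a(1143) - N) + 367286) + 2638246 = (((-7 + √(-17 + 1143)) - 1*1359556) + 367286) + 2638246 = (((-7 + √1126) - 1359556) + 367286) + 2638246 = ((-1359563 + √1126) + 367286) + 2638246 = (-992277 + √1126) + 2638246 = 1645969 + √1126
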